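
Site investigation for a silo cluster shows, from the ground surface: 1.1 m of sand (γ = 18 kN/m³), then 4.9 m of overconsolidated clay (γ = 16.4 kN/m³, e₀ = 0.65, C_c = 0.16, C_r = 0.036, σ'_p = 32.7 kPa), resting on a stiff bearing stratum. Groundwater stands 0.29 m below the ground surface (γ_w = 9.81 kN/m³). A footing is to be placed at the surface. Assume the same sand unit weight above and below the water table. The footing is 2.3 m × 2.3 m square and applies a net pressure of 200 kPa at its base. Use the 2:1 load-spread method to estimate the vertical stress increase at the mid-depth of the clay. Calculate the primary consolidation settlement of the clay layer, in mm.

S_c ≈ 129 mm

Mid-depth of clay below the ground surface: z = 1.1 + 4.9/2 = 3.55 m.
Total vertical stress at mid-clay: σ_v = 18×1.1 + 16.4×2.45 = 59.98 kPa.
Pore pressure: u = 9.81×(3.55 − 0.29) = 31.981 kPa.
Initial effective stress: σ'_0 = σ_v − u = 59.98 − 31.981 = 27.999 kPa.
Stress increase at mid-clay by the 2:1 spreading method:
Δσ = qBL/((B+z)(L+z)) = 200×2.3×2.3/((2.3+3.55)(2.3+3.55)) = 30.915 kPa
Final effective stress: σ'_f = 27.999 + 30.915 = 58.914 kPa.
σ'_f = 58.914 > σ'_p = 32.7 kPa, so the stress path crosses the preconsolidation pressure — recompression up to σ'_p, then virgin compression beyond:
S_c = H/(1+e₀)·[C_r·log₁₀(σ'_p/σ'_0) + C_c·log₁₀(σ'_f/σ'_p)]
    = 4.9/1.65 × [0.036×log₁₀(32.7/27.999) + 0.16×log₁₀(58.914/32.7)]
    = 2.9697 × [0.0024266 + 0.040907] = 0.1287 m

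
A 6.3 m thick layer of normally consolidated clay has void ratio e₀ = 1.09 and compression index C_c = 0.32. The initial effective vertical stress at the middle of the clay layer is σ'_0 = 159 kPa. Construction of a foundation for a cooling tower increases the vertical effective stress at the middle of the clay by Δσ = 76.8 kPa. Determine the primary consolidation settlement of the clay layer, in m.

S_c ≈ 0.165 m

Final effective stress: σ'_f = σ'_0 + Δσ = 159 + 76.8 = 235.8 kPa.
Normally consolidated clay, so the full stress increment lies on the virgin compression line:
S_c = C_c·H/(1+e₀)·log₁₀(σ'_f/σ'_0) = 0.32×6.3/(1+1.09)×log₁₀(235.8/159)
    = 0.96459 × 0.17115 = 0.1651 m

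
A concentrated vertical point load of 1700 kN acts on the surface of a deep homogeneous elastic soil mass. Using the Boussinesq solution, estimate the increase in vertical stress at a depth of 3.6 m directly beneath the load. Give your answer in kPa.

Boussinesq vertical stress below a point load on an elastic half-space:
Δσ_z = 3P/(2πz²) · [1 + (r/z)²]^(−5/2)
r/z = 0/3.6 = 0; [1+(r/z)²]^(−5/2) = 1.
Δσ_z = 3×1700/(2π×3.6²) × 1 = 62.63 × 1 = 62.63 kPa

Δσ_z ≈ 62.6 kPa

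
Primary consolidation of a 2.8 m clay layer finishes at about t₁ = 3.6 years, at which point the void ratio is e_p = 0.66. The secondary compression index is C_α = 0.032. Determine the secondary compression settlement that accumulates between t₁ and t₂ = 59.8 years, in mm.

Secondary compression: S_s = C_α·H/(1+e_p)·log₁₀(t₂/t₁)
S_s = 0.032×2.8/(1+0.66)×log₁₀(59.8/3.6)
    = 0.05398 × 1.22 = 0.06587 m

S_s ≈ 65.9 mm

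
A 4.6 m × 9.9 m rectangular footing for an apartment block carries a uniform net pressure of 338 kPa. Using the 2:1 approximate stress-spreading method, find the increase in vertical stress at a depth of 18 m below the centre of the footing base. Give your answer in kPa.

By the 2:1 method the load spreads at 1 horizontal : 2 vertical, so at depth z the loaded area has grown by z in each plan dimension:
Δσ = qBL/((B+z)(L+z)) = 338×4.6×9.9/((4.6+18)(9.9+18)) = 24.412 kPa

Δσ_z ≈ 24.4 kPa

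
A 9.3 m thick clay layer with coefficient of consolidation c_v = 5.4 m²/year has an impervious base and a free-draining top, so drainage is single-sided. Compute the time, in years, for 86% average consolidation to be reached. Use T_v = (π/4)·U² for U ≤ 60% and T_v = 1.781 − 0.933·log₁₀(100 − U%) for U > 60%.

t ≈ 11.4 years

Drainage path length: H_d = H = 9.3 m (single drainage).
U > 60%: T_v = 1.781 − 0.933·log₁₀(100 − 86) = 0.71166.
t = T_v·H_d²/c_v = 0.71166×9.3²/5.4 = 11.4 years.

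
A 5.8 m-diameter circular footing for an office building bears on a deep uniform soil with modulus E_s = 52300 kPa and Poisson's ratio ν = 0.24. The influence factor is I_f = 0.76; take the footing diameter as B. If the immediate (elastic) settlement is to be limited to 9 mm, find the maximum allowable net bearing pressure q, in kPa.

S_e = q·B·(1−ν²)/E_s · I_f  ⇒  q = S_e·E_s / (B·(1−ν²)·I_f).
q = 0.009 × 52300 / (5.8 × 0.9424 × 0.76) = 113.3 kPa

q ≈ 113 kPa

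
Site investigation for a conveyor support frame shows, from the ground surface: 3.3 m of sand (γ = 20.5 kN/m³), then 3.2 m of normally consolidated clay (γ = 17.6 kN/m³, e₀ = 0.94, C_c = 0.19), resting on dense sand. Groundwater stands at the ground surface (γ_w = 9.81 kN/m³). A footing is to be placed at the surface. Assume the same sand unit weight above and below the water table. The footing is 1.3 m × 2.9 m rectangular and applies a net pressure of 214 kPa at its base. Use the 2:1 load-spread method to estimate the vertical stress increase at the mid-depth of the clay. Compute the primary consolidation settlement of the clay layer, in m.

Mid-depth of clay below the ground surface: z = 3.3 + 3.2/2 = 4.9 m.
Total vertical stress at mid-clay: σ_v = 20.5×3.3 + 17.6×1.6 = 95.81 kPa.
Pore pressure: u = 9.81×(4.9 − 0) = 48.069 kPa.
Initial effective stress: σ'_0 = σ_v − u = 95.81 − 48.069 = 47.741 kPa.
Stress increase at mid-clay by the 2:1 spreading method:
Δσ = qBL/((B+z)(L+z)) = 214×1.3×2.9/((1.3+4.9)(2.9+4.9)) = 16.683 kPa
Final effective stress: σ'_f = σ'_0 + Δσ = 47.741 + 16.683 = 64.424 kPa.
Normally consolidated clay, so the full stress increment lies on the virgin compression line:
S_c = C_c·H/(1+e₀)·log₁₀(σ'_f/σ'_0) = 0.19×3.2/(1+0.94)×log₁₀(64.424/47.741)
    = 0.3134 × 0.13016 = 0.04079 m

S_c ≈ 0.0408 m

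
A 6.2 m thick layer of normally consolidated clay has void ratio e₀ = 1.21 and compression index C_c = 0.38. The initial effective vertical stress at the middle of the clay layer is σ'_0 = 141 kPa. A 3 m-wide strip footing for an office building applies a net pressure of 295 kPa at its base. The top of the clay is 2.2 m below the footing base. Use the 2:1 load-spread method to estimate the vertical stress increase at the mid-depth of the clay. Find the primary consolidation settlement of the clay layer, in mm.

Mid-depth of clay below the footing base: z = 2.2 + 6.2/2 = 5.3 m.
Stress increase at mid-clay by the 2:1 spreading method:
Δσ = qB/(B+z) = 295×3/(3+5.3) = 106.63 kPa
Final effective stress: σ'_f = σ'_0 + Δσ = 141 + 106.63 = 247.63 kPa.
Normally consolidated clay, so the full stress increment lies on the virgin compression line:
S_c = C_c·H/(1+e₀)·log₁₀(σ'_f/σ'_0) = 0.38×6.2/(1+1.21)×log₁₀(247.63/141)
    = 1.0661 × 0.24458 = 0.2607 m

S_c ≈ 261 mm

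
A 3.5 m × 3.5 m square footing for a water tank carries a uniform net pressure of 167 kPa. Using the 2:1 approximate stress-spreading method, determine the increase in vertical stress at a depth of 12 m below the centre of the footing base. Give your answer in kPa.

Δσ_z ≈ 8.52 kPa

By the 2:1 method the load spreads at 1 horizontal : 2 vertical, so at depth z the loaded area has grown by z in each plan dimension:
Δσ = qBL/((B+z)(L+z)) = 167×3.5×3.5/((3.5+12)(3.5+12)) = 8.5151 kPa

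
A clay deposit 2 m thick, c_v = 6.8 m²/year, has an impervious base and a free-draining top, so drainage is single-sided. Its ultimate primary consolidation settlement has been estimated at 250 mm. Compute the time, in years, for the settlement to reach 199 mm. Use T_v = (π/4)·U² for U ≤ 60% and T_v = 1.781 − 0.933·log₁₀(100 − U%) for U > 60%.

t ≈ 0.329 years

Drainage path length: H_d = H = 2 m (single drainage).
U = S(t)/S_ult = 199/250 = 0.796.
U > 60%: T_v = 1.781 − 0.933·log₁₀(100 − 79.6) = 0.55912.
t = T_v·H_d²/c_v = 0.55912×2²/6.8 = 0.3289 years.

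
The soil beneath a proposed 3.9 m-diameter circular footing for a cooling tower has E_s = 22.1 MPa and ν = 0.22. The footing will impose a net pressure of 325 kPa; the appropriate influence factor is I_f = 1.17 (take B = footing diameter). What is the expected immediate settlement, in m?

S_e ≈ 0.0639 m

Immediate (elastic) settlement: S_e = q·B·(1−ν²)/E_s · I_f.
E_s = 22.1 MPa = 22100 kPa.
S_e = 325 × 3.9 × (1 − 0.22²) / 22100 × 1.17
    = 325 × 3.9 × 0.9516 / 22100 × 1.17
    = 0.06386 m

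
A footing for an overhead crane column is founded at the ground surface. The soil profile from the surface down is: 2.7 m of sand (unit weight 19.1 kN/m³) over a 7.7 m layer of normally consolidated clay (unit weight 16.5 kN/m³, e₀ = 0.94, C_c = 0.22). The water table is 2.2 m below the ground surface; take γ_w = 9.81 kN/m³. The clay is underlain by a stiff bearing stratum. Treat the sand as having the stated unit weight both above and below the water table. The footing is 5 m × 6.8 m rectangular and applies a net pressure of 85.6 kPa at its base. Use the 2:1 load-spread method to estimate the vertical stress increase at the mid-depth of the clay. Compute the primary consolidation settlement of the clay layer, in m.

S_c ≈ 0.0878 m

Mid-depth of clay below the ground surface: z = 2.7 + 7.7/2 = 6.55 m.
Total vertical stress at mid-clay: σ_v = 19.1×2.7 + 16.5×3.85 = 115.09 kPa.
Pore pressure: u = 9.81×(6.55 − 2.2) = 42.673 kPa.
Initial effective stress: σ'_0 = σ_v − u = 115.09 − 42.673 = 72.417 kPa.
Stress increase at mid-clay by the 2:1 spreading method:
Δσ = qBL/((B+z)(L+z)) = 85.6×5×6.8/((5+6.55)(6.8+6.55)) = 18.875 kPa
Final effective stress: σ'_f = σ'_0 + Δσ = 72.417 + 18.875 = 91.292 kPa.
Normally consolidated clay, so the full stress increment lies on the virgin compression line:
S_c = C_c·H/(1+e₀)·log₁₀(σ'_f/σ'_0) = 0.22×7.7/(1+0.94)×log₁₀(91.292/72.417)
    = 0.8732 × 0.10059 = 0.08784 m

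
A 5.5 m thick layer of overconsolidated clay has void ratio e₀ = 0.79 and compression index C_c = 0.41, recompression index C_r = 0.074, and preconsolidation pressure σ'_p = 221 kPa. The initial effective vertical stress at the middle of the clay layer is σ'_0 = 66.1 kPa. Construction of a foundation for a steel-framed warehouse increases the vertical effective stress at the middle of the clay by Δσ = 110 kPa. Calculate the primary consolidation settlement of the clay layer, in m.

Final effective stress: σ'_f = 66.1 + 110 = 176.1 kPa.
σ'_f = 176.1 ≤ σ'_p = 221 kPa, so the clay remains overconsolidated and only the recompression index applies:
S_c = C_r·H/(1+e₀)·log₁₀(σ'_f/σ'_0) = 0.074×5.5/1.79×log₁₀(176.1/66.1)
    = 0.22737 × 0.42556 = 0.09676 m

S_c ≈ 0.0968 m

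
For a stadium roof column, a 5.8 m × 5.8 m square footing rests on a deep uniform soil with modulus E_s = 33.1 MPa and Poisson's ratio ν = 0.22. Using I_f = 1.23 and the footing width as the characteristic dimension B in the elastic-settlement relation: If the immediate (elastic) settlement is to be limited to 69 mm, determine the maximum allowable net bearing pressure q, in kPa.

q ≈ 336 kPa

E_s = 33.1 MPa = 33100 kPa.
S_e = q·B·(1−ν²)/E_s · I_f  ⇒  q = S_e·E_s / (B·(1−ν²)·I_f).
q = 0.069 × 33100 / (5.8 × 0.9516 × 1.23) = 336.4 kPa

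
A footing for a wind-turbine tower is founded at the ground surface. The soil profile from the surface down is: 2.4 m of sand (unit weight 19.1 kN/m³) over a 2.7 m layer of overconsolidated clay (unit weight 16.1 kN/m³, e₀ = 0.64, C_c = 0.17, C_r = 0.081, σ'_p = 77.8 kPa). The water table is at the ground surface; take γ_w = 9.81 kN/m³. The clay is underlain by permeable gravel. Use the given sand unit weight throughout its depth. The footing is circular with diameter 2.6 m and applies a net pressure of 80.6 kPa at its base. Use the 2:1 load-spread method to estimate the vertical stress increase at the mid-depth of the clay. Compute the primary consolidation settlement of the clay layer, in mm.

Mid-depth of clay below the ground surface: z = 2.4 + 2.7/2 = 3.75 m.
Total vertical stress at mid-clay: σ_v = 19.1×2.4 + 16.1×1.35 = 67.575 kPa.
Pore pressure: u = 9.81×(3.75 − 0) = 36.788 kPa.
Initial effective stress: σ'_0 = σ_v − u = 67.575 − 36.788 = 30.787 kPa.
Stress increase at mid-clay by the 2:1 spreading method:
Δσ ≈ qD²/(D+z)² = 80.6×2.6²/(2.6+3.75)² = 13.512 kPa
Final effective stress: σ'_f = 30.787 + 13.512 = 44.299 kPa.
σ'_f = 44.299 ≤ σ'_p = 77.8 kPa, so the clay remains overconsolidated and only the recompression index applies:
S_c = C_r·H/(1+e₀)·log₁₀(σ'_f/σ'_0) = 0.081×2.7/1.64×log₁₀(44.299/30.787)
    = 0.13335 × 0.15803 = 0.02107 m

S_c ≈ 21.1 mm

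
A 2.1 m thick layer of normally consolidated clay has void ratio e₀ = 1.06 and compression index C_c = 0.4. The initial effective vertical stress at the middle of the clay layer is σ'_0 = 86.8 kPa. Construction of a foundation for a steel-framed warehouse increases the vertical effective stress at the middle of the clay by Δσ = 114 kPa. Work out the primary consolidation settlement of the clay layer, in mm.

S_c ≈ 149 mm

Final effective stress: σ'_f = σ'_0 + Δσ = 86.8 + 114 = 200.8 kPa.
Normally consolidated clay, so the full stress increment lies on the virgin compression line:
S_c = C_c·H/(1+e₀)·log₁₀(σ'_f/σ'_0) = 0.4×2.1/(1+1.06)×log₁₀(200.8/86.8)
    = 0.40777 × 0.36424 = 0.1485 m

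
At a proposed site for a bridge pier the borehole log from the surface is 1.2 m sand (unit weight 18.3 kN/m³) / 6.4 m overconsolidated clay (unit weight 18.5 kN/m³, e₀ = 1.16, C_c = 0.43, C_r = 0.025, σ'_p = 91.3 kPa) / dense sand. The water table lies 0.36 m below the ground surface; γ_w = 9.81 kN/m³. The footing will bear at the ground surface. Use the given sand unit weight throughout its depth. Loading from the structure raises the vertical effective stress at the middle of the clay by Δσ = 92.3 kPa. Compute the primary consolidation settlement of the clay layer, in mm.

S_c ≈ 237 mm

Mid-depth of clay below the ground surface: z = 1.2 + 6.4/2 = 4.4 m.
Total vertical stress at mid-clay: σ_v = 18.3×1.2 + 18.5×3.2 = 81.16 kPa.
Pore pressure: u = 9.81×(4.4 − 0.36) = 39.632 kPa.
Initial effective stress: σ'_0 = σ_v − u = 81.16 − 39.632 = 41.528 kPa.
Final effective stress: σ'_f = 41.528 + 92.3 = 133.83 kPa.
σ'_f = 133.83 > σ'_p = 91.3 kPa, so the stress path crosses the preconsolidation pressure — recompression up to σ'_p, then virgin compression beyond:
S_c = H/(1+e₀)·[C_r·log₁₀(σ'_p/σ'_0) + C_c·log₁₀(σ'_f/σ'_p)]
    = 6.4/2.16 × [0.025×log₁₀(91.3/41.528) + 0.43×log₁₀(133.83/91.3)]
    = 2.963 × [0.0085532 + 0.071416] = 0.2369 m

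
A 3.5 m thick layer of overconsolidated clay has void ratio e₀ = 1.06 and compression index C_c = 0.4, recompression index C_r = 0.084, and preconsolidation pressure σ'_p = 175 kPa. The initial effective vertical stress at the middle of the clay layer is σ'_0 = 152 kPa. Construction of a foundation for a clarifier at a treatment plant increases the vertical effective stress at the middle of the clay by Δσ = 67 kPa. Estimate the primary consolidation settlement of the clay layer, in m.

S_c ≈ 0.0749 m

Final effective stress: σ'_f = 152 + 67 = 219 kPa.
σ'_f = 219 > σ'_p = 175 kPa, so the stress path crosses the preconsolidation pressure — recompression up to σ'_p, then virgin compression beyond:
S_c = H/(1+e₀)·[C_r·log₁₀(σ'_p/σ'_0) + C_c·log₁₀(σ'_f/σ'_p)]
    = 3.5/2.06 × [0.084×log₁₀(175/152) + 0.4×log₁₀(219/175)]
    = 1.699 × [0.0051403 + 0.038962] = 0.07493 m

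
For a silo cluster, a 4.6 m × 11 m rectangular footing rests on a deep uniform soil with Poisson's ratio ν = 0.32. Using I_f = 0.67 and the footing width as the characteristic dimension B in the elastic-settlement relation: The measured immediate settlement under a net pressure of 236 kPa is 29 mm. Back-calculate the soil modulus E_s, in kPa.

S_e = q·B·(1−ν²)/E_s · I_f  ⇒  E_s = q·B·(1−ν²)·I_f / S_e.
E_s = 236 × 4.6 × 0.8976 × 0.67 / 0.029 = 22510 kPa

E_s ≈ 22500 kPa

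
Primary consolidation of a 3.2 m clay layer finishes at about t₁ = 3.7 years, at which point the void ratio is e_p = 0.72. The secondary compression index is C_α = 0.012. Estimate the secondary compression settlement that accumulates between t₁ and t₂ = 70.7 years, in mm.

S_s ≈ 28.6 mm

Secondary compression: S_s = C_α·H/(1+e_p)·log₁₀(t₂/t₁)
S_s = 0.012×3.2/(1+0.72)×log₁₀(70.7/3.7)
    = 0.02233 × 1.281 = 0.0286 m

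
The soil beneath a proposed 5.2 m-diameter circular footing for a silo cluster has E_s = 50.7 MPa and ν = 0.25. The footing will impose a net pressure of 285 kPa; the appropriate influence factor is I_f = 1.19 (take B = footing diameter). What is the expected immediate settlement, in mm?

Immediate (elastic) settlement: S_e = q·B·(1−ν²)/E_s · I_f.
E_s = 50.7 MPa = 50700 kPa.
S_e = 285 × 5.2 × (1 − 0.25²) / 50700 × 1.19
    = 285 × 5.2 × 0.9375 / 50700 × 1.19
    = 0.03261 m = 32.61 mm

S_e ≈ 32.6 mm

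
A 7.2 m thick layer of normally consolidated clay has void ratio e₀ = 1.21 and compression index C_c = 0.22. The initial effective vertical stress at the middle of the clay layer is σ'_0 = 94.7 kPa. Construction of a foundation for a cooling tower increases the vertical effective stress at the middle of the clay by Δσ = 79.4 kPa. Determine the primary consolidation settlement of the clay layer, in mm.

Final effective stress: σ'_f = σ'_0 + Δσ = 94.7 + 79.4 = 174.1 kPa.
Normally consolidated clay, so the full stress increment lies on the virgin compression line:
S_c = C_c·H/(1+e₀)·log₁₀(σ'_f/σ'_0) = 0.22×7.2/(1+1.21)×log₁₀(174.1/94.7)
    = 0.71674 × 0.26445 = 0.1895 m

S_c ≈ 190 mm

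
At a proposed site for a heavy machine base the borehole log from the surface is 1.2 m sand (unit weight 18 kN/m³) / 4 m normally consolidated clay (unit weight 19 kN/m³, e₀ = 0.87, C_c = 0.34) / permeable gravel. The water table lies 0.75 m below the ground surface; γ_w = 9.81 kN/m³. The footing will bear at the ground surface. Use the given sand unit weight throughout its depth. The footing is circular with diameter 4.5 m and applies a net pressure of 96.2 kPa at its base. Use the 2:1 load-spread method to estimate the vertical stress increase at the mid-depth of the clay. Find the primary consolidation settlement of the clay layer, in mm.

Mid-depth of clay below the ground surface: z = 1.2 + 4/2 = 3.2 m.
Total vertical stress at mid-clay: σ_v = 18×1.2 + 19×2 = 59.6 kPa.
Pore pressure: u = 9.81×(3.2 − 0.75) = 24.035 kPa.
Initial effective stress: σ'_0 = σ_v − u = 59.6 − 24.035 = 35.565 kPa.
Stress increase at mid-clay by the 2:1 spreading method:
Δσ ≈ qD²/(D+z)² = 96.2×4.5²/(4.5+3.2)² = 32.856 kPa
Final effective stress: σ'_f = σ'_0 + Δσ = 35.565 + 32.856 = 68.421 kPa.
Normally consolidated clay, so the full stress increment lies on the virgin compression line:
S_c = C_c·H/(1+e₀)·log₁₀(σ'_f/σ'_0) = 0.34×4/(1+0.87)×log₁₀(68.421/35.565)
    = 0.72727 × 0.28417 = 0.2067 m

S_c ≈ 207 mm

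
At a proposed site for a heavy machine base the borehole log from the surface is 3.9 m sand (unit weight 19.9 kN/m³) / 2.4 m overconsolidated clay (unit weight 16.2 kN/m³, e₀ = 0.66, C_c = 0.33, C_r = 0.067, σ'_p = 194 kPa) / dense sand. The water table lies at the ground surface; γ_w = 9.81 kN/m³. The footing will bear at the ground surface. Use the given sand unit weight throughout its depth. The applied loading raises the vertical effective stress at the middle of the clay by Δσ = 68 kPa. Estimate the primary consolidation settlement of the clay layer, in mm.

Mid-depth of clay below the ground surface: z = 3.9 + 2.4/2 = 5.1 m.
Total vertical stress at mid-clay: σ_v = 19.9×3.9 + 16.2×1.2 = 97.05 kPa.
Pore pressure: u = 9.81×(5.1 − 0) = 50.031 kPa.
Initial effective stress: σ'_0 = σ_v − u = 97.05 − 50.031 = 47.019 kPa.
Final effective stress: σ'_f = 47.019 + 68 = 115.02 kPa.
σ'_f = 115.02 ≤ σ'_p = 194 kPa, so the clay remains overconsolidated and only the recompression index applies:
S_c = C_r·H/(1+e₀)·log₁₀(σ'_f/σ'_0) = 0.067×2.4/1.66×log₁₀(115.02/47.019)
    = 0.096869 × 0.3885 = 0.03763 m

S_c ≈ 37.6 mm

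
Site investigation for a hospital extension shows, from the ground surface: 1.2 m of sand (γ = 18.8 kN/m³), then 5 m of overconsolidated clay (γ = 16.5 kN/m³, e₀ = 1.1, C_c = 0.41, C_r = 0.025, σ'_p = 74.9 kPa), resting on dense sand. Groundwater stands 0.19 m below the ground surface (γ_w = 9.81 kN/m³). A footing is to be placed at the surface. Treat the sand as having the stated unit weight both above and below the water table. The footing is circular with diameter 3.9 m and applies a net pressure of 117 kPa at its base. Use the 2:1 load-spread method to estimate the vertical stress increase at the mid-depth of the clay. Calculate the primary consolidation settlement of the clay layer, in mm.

Mid-depth of clay below the ground surface: z = 1.2 + 5/2 = 3.7 m.
Total vertical stress at mid-clay: σ_v = 18.8×1.2 + 16.5×2.5 = 63.81 kPa.
Pore pressure: u = 9.81×(3.7 − 0.19) = 34.433 kPa.
Initial effective stress: σ'_0 = σ_v − u = 63.81 − 34.433 = 29.377 kPa.
Stress increase at mid-clay by the 2:1 spreading method:
Δσ ≈ qD²/(D+z)² = 117×3.9²/(3.9+3.7)² = 30.81 kPa
Final effective stress: σ'_f = 29.377 + 30.81 = 60.187 kPa.
σ'_f = 60.187 ≤ σ'_p = 74.9 kPa, so the clay remains overconsolidated and only the recompression index applies:
S_c = C_r·H/(1+e₀)·log₁₀(σ'_f/σ'_0) = 0.025×5/2.1×log₁₀(60.187/29.377)
    = 0.059525 × 0.3115 = 0.01854 m

S_c ≈ 18.5 mm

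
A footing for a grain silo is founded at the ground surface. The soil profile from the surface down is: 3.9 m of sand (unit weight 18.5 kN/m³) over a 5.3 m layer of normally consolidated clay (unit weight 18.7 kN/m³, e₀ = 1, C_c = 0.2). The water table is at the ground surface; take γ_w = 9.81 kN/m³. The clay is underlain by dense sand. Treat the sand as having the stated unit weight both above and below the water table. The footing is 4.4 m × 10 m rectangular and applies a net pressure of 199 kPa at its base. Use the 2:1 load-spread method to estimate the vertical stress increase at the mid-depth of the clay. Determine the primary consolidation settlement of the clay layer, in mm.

Mid-depth of clay below the ground surface: z = 3.9 + 5.3/2 = 6.55 m.
Total vertical stress at mid-clay: σ_v = 18.5×3.9 + 18.7×2.65 = 121.7 kPa.
Pore pressure: u = 9.81×(6.55 − 0) = 64.255 kPa.
Initial effective stress: σ'_0 = σ_v − u = 121.7 − 64.255 = 57.445 kPa.
Stress increase at mid-clay by the 2:1 spreading method:
Δσ = qBL/((B+z)(L+z)) = 199×4.4×10/((4.4+6.55)(10+6.55)) = 48.316 kPa
Final effective stress: σ'_f = σ'_0 + Δσ = 57.445 + 48.316 = 105.76 kPa.
Normally consolidated clay, so the full stress increment lies on the virgin compression line:
S_c = C_c·H/(1+e₀)·log₁₀(σ'_f/σ'_0) = 0.2×5.3/(1+1)×log₁₀(105.76/57.445)
    = 0.53 × 0.26507 = 0.1405 m

S_c ≈ 140 mm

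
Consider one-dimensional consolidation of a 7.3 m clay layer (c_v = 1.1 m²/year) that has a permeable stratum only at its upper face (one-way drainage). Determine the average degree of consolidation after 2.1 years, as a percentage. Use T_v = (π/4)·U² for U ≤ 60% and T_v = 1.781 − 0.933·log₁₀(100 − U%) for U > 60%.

U ≈ 23.5 %

Drainage path length: H_d = H = 7.3 m (single drainage).
T_v = c_v·t/H_d² = 1.1×2.1/7.3² = 0.043348.
T_v = 0.043348 corresponds to the U ≤ 60% branch:
U = √(4T_v/π) = 0.2349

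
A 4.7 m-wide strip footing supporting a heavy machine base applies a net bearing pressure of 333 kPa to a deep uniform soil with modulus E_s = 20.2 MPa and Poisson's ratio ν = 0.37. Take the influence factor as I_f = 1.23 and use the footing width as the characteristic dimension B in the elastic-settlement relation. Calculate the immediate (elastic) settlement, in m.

S_e ≈ 0.0823 m

Immediate (elastic) settlement: S_e = q·B·(1−ν²)/E_s · I_f.
E_s = 20.2 MPa = 20200 kPa.
S_e = 333 × 4.7 × (1 − 0.37²) / 20200 × 1.23
    = 333 × 4.7 × 0.8631 / 20200 × 1.23
    = 0.08225 m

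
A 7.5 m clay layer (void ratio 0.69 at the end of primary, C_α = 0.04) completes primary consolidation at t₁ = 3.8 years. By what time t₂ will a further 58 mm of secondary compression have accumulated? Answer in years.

S_s = C_α·H/(1+e_p)·log₁₀(t₂/t₁) ⇒ log₁₀(t₂/t₁) = S_s·(1+e_p)/(C_α·H).
log₁₀(t₂/t₁) = 0.058 × (1+0.69) / (0.04×7.5) = 0.3267
t₂ = t₁ × 10^0.3267 = 3.8 × 2.122 = 8.063 years

t₂ ≈ 8.06 years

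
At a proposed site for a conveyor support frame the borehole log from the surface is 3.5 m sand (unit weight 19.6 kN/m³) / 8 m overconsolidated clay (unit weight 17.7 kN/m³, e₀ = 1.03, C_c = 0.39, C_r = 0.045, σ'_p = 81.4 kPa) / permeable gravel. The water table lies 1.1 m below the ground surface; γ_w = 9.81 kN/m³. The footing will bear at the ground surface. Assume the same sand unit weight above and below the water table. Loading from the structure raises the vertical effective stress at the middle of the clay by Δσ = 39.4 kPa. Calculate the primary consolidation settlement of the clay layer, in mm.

S_c ≈ 241 mm

Mid-depth of clay below the ground surface: z = 3.5 + 8/2 = 7.5 m.
Total vertical stress at mid-clay: σ_v = 19.6×3.5 + 17.7×4 = 139.4 kPa.
Pore pressure: u = 9.81×(7.5 − 1.1) = 62.784 kPa.
Initial effective stress: σ'_0 = σ_v − u = 139.4 − 62.784 = 76.616 kPa.
Final effective stress: σ'_f = 76.616 + 39.4 = 116.02 kPa.
σ'_f = 116.02 > σ'_p = 81.4 kPa, so the stress path crosses the preconsolidation pressure — recompression up to σ'_p, then virgin compression beyond:
S_c = H/(1+e₀)·[C_r·log₁₀(σ'_p/σ'_0) + C_c·log₁₀(σ'_f/σ'_p)]
    = 8/2.03 × [0.045×log₁₀(81.4/76.616) + 0.39×log₁₀(116.02/81.4)]
    = 3.9409 × [0.0011837 + 0.060024] = 0.2412 m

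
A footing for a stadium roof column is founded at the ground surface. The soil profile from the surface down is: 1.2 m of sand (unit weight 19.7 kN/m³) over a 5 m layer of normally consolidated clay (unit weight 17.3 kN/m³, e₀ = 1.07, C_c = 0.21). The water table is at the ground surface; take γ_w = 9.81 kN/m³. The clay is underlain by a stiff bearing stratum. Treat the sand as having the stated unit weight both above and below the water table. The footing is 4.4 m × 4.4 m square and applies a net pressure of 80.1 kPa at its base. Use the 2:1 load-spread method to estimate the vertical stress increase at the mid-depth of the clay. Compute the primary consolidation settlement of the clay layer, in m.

Mid-depth of clay below the ground surface: z = 1.2 + 5/2 = 3.7 m.
Total vertical stress at mid-clay: σ_v = 19.7×1.2 + 17.3×2.5 = 66.89 kPa.
Pore pressure: u = 9.81×(3.7 − 0) = 36.297 kPa.
Initial effective stress: σ'_0 = σ_v − u = 66.89 − 36.297 = 30.593 kPa.
Stress increase at mid-clay by the 2:1 spreading method:
Δσ = qBL/((B+z)(L+z)) = 80.1×4.4×4.4/((4.4+3.7)(4.4+3.7)) = 23.636 kPa
Final effective stress: σ'_f = σ'_0 + Δσ = 30.593 + 23.636 = 54.229 kPa.
Normally consolidated clay, so the full stress increment lies on the virgin compression line:
S_c = C_c·H/(1+e₀)·log₁₀(σ'_f/σ'_0) = 0.21×5/(1+1.07)×log₁₀(54.229/30.593)
    = 0.50725 × 0.24861 = 0.1261 m

S_c ≈ 0.126 m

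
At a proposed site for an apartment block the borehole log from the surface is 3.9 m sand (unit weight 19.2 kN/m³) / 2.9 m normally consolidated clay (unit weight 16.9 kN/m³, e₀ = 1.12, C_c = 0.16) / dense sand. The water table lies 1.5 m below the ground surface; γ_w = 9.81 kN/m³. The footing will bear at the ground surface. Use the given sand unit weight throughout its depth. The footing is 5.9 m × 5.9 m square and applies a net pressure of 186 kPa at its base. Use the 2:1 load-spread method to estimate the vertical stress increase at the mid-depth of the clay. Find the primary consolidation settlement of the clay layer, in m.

Mid-depth of clay below the ground surface: z = 3.9 + 2.9/2 = 5.35 m.
Total vertical stress at mid-clay: σ_v = 19.2×3.9 + 16.9×1.45 = 99.385 kPa.
Pore pressure: u = 9.81×(5.35 − 1.5) = 37.769 kPa.
Initial effective stress: σ'_0 = σ_v − u = 99.385 − 37.769 = 61.616 kPa.
Stress increase at mid-clay by the 2:1 spreading method:
Δσ = qBL/((B+z)(L+z)) = 186×5.9×5.9/((5.9+5.35)(5.9+5.35)) = 51.158 kPa
Final effective stress: σ'_f = σ'_0 + Δσ = 61.616 + 51.158 = 112.77 kPa.
Normally consolidated clay, so the full stress increment lies on the virgin compression line:
S_c = C_c·H/(1+e₀)·log₁₀(σ'_f/σ'_0) = 0.16×2.9/(1+1.12)×log₁₀(112.77/61.616)
    = 0.21887 × 0.2625 = 0.05745 m

S_c ≈ 0.0575 m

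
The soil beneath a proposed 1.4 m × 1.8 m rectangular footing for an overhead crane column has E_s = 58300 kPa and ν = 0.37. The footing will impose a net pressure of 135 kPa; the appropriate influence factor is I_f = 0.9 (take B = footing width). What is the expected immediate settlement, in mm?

Immediate (elastic) settlement: S_e = q·B·(1−ν²)/E_s · I_f.
S_e = 135 × 1.4 × (1 − 0.37²) / 58300 × 0.9
    = 135 × 1.4 × 0.8631 / 58300 × 0.9
    = 0.002518 m = 2.518 mm

S_e ≈ 2.52 mm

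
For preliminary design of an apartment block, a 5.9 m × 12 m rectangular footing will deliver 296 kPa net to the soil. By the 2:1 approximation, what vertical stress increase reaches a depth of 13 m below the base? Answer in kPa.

Δσ_z ≈ 44.4 kPa

By the 2:1 method the load spreads at 1 horizontal : 2 vertical, so at depth z the loaded area has grown by z in each plan dimension:
Δσ = qBL/((B+z)(L+z)) = 296×5.9×12/((5.9+13)(12+13)) = 44.353 kPa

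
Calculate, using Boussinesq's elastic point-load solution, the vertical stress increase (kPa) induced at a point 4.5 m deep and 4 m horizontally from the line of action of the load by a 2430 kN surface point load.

Boussinesq vertical stress below a point load on an elastic half-space:
Δσ_z = 3P/(2πz²) · [1 + (r/z)²]^(−5/2)
r/z = 4/4.5 = 0.88889; [1+(r/z)²]^(−5/2) = 0.23323.
Δσ_z = 3×2430/(2π×4.5²) × 0.23323 = 57.296 × 0.23323 = 13.36 kPa

Δσ_z ≈ 13.4 kPa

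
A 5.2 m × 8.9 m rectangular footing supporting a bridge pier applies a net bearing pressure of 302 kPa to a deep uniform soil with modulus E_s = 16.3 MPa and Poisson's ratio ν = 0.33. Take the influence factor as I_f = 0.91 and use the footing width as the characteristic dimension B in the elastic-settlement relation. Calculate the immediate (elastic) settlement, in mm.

Immediate (elastic) settlement: S_e = q·B·(1−ν²)/E_s · I_f.
E_s = 16.3 MPa = 16300 kPa.
S_e = 302 × 5.2 × (1 − 0.33²) / 16300 × 0.91
    = 302 × 5.2 × 0.8911 / 16300 × 0.91
    = 0.07813 m = 78.13 mm

S_e ≈ 78.1 mm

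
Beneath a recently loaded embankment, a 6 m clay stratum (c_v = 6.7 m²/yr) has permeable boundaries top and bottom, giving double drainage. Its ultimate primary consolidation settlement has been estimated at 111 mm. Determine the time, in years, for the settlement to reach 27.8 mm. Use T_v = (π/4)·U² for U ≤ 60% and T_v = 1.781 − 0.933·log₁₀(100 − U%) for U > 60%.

t ≈ 0.0662 years

Drainage path length: H_d = H/2 = 3 m (double drainage).
U = S(t)/S_ult = 27.8/111 = 0.2505.
U ≤ 60%: T_v = (π/4)·U² = (π/4)×0.25045² = 0.049264.
t = T_v·H_d²/c_v = 0.049264×3²/6.7 = 0.06618 years.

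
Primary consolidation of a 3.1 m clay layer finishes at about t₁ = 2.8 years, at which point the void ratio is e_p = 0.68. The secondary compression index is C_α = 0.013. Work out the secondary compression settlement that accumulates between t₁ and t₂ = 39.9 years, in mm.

Secondary compression: S_s = C_α·H/(1+e_p)·log₁₀(t₂/t₁)
S_s = 0.013×3.1/(1+0.68)×log₁₀(39.9/2.8)
    = 0.02399 × 1.154 = 0.02768 m

S_s ≈ 27.7 mm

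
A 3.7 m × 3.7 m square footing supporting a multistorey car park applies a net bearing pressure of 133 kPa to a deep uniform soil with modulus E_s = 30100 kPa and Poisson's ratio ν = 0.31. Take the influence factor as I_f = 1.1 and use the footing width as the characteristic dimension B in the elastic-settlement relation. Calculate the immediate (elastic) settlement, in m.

S_e ≈ 0.0163 m

Immediate (elastic) settlement: S_e = q·B·(1−ν²)/E_s · I_f.
S_e = 133 × 3.7 × (1 − 0.31²) / 30100 × 1.1
    = 133 × 3.7 × 0.9039 / 30100 × 1.1
    = 0.01626 m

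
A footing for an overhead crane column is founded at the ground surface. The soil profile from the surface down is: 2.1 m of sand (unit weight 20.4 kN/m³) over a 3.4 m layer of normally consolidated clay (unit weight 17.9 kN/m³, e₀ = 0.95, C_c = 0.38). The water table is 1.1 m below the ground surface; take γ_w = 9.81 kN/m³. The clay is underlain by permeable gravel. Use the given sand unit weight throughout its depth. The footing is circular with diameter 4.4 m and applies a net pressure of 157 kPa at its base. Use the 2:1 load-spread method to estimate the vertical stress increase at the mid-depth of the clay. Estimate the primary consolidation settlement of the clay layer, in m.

Mid-depth of clay below the ground surface: z = 2.1 + 3.4/2 = 3.8 m.
Total vertical stress at mid-clay: σ_v = 20.4×2.1 + 17.9×1.7 = 73.27 kPa.
Pore pressure: u = 9.81×(3.8 − 1.1) = 26.487 kPa.
Initial effective stress: σ'_0 = σ_v − u = 73.27 − 26.487 = 46.783 kPa.
Stress increase at mid-clay by the 2:1 spreading method:
Δσ ≈ qD²/(D+z)² = 157×4.4²/(4.4+3.8)² = 45.204 kPa
Final effective stress: σ'_f = σ'_0 + Δσ = 46.783 + 45.204 = 91.987 kPa.
Normally consolidated clay, so the full stress increment lies on the virgin compression line:
S_c = C_c·H/(1+e₀)·log₁₀(σ'_f/σ'_0) = 0.38×3.4/(1+0.95)×log₁₀(91.987/46.783)
    = 0.66256 × 0.29364 = 0.1946 m

S_c ≈ 0.195 m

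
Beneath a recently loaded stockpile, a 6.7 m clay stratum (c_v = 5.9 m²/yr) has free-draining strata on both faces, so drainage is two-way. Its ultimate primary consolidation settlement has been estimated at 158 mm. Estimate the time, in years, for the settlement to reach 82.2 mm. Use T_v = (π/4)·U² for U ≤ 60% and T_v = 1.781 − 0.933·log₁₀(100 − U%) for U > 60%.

t ≈ 0.404 years

Drainage path length: H_d = H/2 = 3.35 m (double drainage).
U = S(t)/S_ult = 82.2/158 = 0.5203.
U ≤ 60%: T_v = (π/4)·U² = (π/4)×0.52025² = 0.21258.
t = T_v·H_d²/c_v = 0.21258×3.35²/5.9 = 0.4044 years.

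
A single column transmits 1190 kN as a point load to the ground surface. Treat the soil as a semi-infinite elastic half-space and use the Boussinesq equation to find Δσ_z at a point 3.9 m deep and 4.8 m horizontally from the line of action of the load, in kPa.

Boussinesq vertical stress below a point load on an elastic half-space:
Δσ_z = 3P/(2πz²) · [1 + (r/z)²]^(−5/2)
r/z = 4.8/3.9 = 1.2308; [1+(r/z)²]^(−5/2) = 0.099711.
Δσ_z = 3×1190/(2π×3.9²) × 0.099711 = 37.356 × 0.099711 = 3.725 kPa

Δσ_z ≈ 3.72 kPa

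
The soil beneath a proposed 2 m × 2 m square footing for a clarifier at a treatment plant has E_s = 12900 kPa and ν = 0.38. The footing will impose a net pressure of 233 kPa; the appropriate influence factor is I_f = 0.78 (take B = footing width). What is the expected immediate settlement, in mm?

Immediate (elastic) settlement: S_e = q·B·(1−ν²)/E_s · I_f.
S_e = 233 × 2 × (1 − 0.38²) / 12900 × 0.78
    = 233 × 2 × 0.8556 / 12900 × 0.78
    = 0.02411 m = 24.11 mm

S_e ≈ 24.1 mm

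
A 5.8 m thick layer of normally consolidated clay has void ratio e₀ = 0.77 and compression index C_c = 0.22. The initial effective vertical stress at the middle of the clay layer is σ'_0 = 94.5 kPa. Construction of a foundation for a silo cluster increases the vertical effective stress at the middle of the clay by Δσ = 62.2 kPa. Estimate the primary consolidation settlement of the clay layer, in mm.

S_c ≈ 158 mm

Final effective stress: σ'_f = σ'_0 + Δσ = 94.5 + 62.2 = 156.7 kPa.
Normally consolidated clay, so the full stress increment lies on the virgin compression line:
S_c = C_c·H/(1+e₀)·log₁₀(σ'_f/σ'_0) = 0.22×5.8/(1+0.77)×log₁₀(156.7/94.5)
    = 0.7209 × 0.21964 = 0.1583 m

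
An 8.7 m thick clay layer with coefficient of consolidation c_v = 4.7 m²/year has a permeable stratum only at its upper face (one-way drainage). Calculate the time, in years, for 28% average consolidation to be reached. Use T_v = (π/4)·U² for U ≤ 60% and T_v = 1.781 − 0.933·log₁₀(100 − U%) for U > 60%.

Drainage path length: H_d = H = 8.7 m (single drainage).
U ≤ 60%: T_v = (π/4)·U² = (π/4)×0.28² = 0.061575.
t = T_v·H_d²/c_v = 0.061575×8.7²/4.7 = 0.9916 years.

t ≈ 0.992 years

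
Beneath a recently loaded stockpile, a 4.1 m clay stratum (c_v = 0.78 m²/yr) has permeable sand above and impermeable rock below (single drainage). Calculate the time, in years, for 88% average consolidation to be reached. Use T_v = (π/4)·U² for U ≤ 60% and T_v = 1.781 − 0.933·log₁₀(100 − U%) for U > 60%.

Drainage path length: H_d = H = 4.1 m (single drainage).
U > 60%: T_v = 1.781 − 0.933·log₁₀(100 − 88) = 0.77412.
t = T_v·H_d²/c_v = 0.77412×4.1²/0.78 = 16.68 years.

t ≈ 16.7 years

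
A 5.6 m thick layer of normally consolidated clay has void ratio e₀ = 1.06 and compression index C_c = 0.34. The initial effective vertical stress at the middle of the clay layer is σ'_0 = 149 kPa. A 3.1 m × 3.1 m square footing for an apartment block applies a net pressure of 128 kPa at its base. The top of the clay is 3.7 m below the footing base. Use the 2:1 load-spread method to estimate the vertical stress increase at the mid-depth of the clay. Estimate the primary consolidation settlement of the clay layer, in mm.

S_c ≈ 34.4 mm

Mid-depth of clay below the footing base: z = 3.7 + 5.6/2 = 6.5 m.
Stress increase at mid-clay by the 2:1 spreading method:
Δσ = qBL/((B+z)(L+z)) = 128×3.1×3.1/((3.1+6.5)(3.1+6.5)) = 13.347 kPa
Final effective stress: σ'_f = σ'_0 + Δσ = 149 + 13.347 = 162.35 kPa.
Normally consolidated clay, so the full stress increment lies on the virgin compression line:
S_c = C_c·H/(1+e₀)·log₁₀(σ'_f/σ'_0) = 0.34×5.6/(1+1.06)×log₁₀(162.35/149)
    = 0.92427 × 0.037266 = 0.03444 m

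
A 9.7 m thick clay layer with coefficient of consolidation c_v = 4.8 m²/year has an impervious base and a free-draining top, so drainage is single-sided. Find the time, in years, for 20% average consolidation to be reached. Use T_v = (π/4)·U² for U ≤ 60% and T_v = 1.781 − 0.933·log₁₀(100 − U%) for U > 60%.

t ≈ 0.616 years

Drainage path length: H_d = H = 9.7 m (single drainage).
U ≤ 60%: T_v = (π/4)·U² = (π/4)×0.2² = 0.031416.
t = T_v·H_d²/c_v = 0.031416×9.7²/4.8 = 0.6158 years.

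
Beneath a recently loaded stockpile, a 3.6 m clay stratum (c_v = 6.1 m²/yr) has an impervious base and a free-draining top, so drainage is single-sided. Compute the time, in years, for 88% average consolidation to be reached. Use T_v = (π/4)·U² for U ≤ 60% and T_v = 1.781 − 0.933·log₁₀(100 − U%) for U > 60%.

t ≈ 1.64 years

Drainage path length: H_d = H = 3.6 m (single drainage).
U > 60%: T_v = 1.781 − 0.933·log₁₀(100 − 88) = 0.77412.
t = T_v·H_d²/c_v = 0.77412×3.6²/6.1 = 1.645 years.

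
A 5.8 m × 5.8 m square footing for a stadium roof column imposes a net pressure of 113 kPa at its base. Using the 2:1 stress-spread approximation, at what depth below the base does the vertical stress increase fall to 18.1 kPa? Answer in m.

2:1 spreading — at depth z the loaded area has grown by z in each plan dimension:
qB²/(B+z)² = Δσ_z ⇒ z = B(√(q/Δσ_z) − 1) = 5.8×(√(113/18.1) − 1) = 8.692 m

z ≈ 8.69 m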